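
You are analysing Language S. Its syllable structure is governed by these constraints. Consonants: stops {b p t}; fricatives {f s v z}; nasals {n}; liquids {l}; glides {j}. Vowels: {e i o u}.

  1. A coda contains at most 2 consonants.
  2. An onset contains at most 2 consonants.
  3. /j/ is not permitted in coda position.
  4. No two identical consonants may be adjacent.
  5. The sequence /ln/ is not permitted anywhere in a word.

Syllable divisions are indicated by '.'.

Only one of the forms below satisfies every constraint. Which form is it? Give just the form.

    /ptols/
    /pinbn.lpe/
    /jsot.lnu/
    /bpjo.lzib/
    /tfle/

/ptols/ — σ1 onset /pt/ (2C), coda /ls/ (2C) ok → licit
/pinbn.lpe/ — violates constraint 1: syllable 1 coda /nbn/ has 3 consonants (> 2) → illicit
/jsot.lnu/ — violates constraint 5: contains banned sequence /ln/ → illicit
/bpjo.lzib/ — violates constraint 2: syllable 1 onset /bpj/ has 3 consonants (> 2) → illicit
/tfle/ — violates constraint 2: syllable 1 onset /tfl/ has 3 consonants (> 2) → illicit

/ptols/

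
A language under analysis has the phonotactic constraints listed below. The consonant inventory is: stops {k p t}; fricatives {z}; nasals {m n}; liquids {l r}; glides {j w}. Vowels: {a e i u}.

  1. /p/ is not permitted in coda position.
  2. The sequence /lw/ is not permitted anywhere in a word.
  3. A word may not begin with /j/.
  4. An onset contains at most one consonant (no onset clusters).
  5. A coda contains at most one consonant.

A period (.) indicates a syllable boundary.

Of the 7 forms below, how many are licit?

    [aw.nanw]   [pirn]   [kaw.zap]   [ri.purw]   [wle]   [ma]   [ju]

1

[aw.nanw] — violates constraint 5: syllable 2 coda /nw/ has 2 consonants (> 1) → illicit
[pirn] — violates constraint 5: syllable 1 coda /rn/ has 2 consonants (> 1) → illicit
[kaw.zap] — violates constraint 1: syllable 2 coda contains /p/ → illicit
[ri.purw] — violates constraint 5: syllable 2 coda /rw/ has 2 consonants (> 1) → illicit
[wle] — violates constraint 4: syllable 1 onset /wl/ has 2 consonants (> 1) → illicit
[ma] — σ1 onset /m/, coda /∅/ ok → licit
[ju] — violates constraint 3: word begins with /j/ → illicit
Licit: [ma] → 1.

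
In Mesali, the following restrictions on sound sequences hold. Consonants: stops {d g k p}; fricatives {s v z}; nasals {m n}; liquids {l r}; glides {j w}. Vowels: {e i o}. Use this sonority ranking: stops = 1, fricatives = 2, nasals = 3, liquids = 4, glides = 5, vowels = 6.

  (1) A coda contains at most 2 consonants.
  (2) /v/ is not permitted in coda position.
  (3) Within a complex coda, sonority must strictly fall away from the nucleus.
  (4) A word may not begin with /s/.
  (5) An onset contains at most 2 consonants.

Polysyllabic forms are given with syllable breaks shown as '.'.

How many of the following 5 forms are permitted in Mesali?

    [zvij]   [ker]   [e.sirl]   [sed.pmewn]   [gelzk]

2

[zvij] — σ1 onset /zv/ (2C), coda /j/ ok → permitted
[ker] — σ1 onset /k/, coda /r/ ok → permitted
[e.sirl] — violates constraint 3: syllable 2 coda /rl/: /r/ (liquid, 4) → /l/ (liquid, 4) does not fall → not permitted
[sed.pmewn] — violates constraint 4: word begins with /s/ → not permitted
[gelzk] — violates constraint 1: syllable 1 coda /lzk/ has 3 consonants (> 2) → not permitted
Permitted: [zvij], [ker] → 2.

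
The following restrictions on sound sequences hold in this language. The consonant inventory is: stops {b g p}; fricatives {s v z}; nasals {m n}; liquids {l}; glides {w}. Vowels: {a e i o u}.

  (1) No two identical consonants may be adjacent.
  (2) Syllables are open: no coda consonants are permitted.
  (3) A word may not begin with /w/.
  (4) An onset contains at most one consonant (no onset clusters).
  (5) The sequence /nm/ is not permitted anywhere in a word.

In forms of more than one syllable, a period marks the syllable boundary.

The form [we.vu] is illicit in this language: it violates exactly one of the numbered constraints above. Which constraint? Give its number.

[we.vu]: word begins with /w/.
This is a violation of constraint 3: "A word may not begin with /w/."
The remaining constraints (1, 2, 4, 5) are satisfied.

3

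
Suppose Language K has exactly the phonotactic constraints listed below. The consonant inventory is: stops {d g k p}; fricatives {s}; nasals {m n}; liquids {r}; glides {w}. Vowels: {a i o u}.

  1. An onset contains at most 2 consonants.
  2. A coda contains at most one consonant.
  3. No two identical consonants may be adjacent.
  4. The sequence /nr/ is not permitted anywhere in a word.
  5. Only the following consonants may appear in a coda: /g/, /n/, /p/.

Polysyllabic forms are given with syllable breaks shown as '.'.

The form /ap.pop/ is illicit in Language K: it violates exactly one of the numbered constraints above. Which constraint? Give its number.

3

/ap.pop/: adjacent identical consonants /pp/.
This is a violation of constraint 3: "No two identical consonants may be adjacent."
The remaining constraints (1, 2, 4, 5) are satisfied.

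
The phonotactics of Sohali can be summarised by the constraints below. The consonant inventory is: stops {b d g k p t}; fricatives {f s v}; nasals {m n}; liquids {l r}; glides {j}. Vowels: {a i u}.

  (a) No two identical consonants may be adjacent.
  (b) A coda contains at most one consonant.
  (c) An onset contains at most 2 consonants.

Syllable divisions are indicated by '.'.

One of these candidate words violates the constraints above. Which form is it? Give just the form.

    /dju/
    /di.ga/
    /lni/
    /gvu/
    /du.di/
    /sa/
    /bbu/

/bbu/

/dju/ — σ1 onset /dj/ (2C), coda /∅/ ok → phonotactically legal
/di.ga/ — σ1 onset /d/, coda /∅/ ok; σ2 onset /g/, coda /∅/ ok → phonotactically legal
/lni/ — σ1 onset /ln/ (2C), coda /∅/ ok → phonotactically legal
/gvu/ — σ1 onset /gv/ (2C), coda /∅/ ok → phonotactically legal
/du.di/ — σ1 onset /d/, coda /∅/ ok; σ2 onset /d/, coda /∅/ ok → phonotactically legal
/sa/ — σ1 onset /s/, coda /∅/ ok → phonotactically legal
/bbu/ — violates constraint (a): adjacent identical consonants /bb/ → phonotactically illegal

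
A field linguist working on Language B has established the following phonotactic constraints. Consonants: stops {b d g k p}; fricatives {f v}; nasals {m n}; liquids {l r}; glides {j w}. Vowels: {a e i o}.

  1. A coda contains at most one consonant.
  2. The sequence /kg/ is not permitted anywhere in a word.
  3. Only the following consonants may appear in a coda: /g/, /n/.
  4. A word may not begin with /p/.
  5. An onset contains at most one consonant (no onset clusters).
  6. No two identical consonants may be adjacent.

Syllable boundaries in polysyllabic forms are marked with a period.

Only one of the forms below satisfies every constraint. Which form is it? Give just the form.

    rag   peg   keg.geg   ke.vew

rag — σ1 onset /r/, coda /g/ ok → well-formed
peg — violates constraint 4: word begins with /p/ → ill-formed
keg.geg — violates constraint 6: adjacent identical consonants /gg/ → ill-formed
ke.vew — violates constraint 3: syllable 2 coda contains /w/, which is not a licensed coda consonant → ill-formed

rag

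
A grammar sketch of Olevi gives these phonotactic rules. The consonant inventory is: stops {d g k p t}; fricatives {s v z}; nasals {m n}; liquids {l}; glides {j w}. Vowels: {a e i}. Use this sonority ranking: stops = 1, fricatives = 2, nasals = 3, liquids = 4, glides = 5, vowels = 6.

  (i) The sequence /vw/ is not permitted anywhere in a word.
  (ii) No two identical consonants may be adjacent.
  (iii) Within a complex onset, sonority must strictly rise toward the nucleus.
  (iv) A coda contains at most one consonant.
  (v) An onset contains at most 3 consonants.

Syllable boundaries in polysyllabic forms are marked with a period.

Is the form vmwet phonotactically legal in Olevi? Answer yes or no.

yes

vmwet — σ1 onset /vmw/ (2→3→5 rises), coda /t/ ok → phonotactically legal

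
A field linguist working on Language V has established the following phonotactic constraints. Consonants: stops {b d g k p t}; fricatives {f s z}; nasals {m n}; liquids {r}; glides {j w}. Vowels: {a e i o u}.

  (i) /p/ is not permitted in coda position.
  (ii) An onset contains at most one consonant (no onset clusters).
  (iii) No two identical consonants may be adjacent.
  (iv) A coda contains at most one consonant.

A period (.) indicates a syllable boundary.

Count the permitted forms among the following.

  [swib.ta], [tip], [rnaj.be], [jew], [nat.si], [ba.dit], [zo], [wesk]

[swib.ta] — violates constraint (ii): syllable 1 onset /sw/ has 2 consonants (> 1) → not permitted
[tip] — violates constraint (i): syllable 1 coda contains /p/ → not permitted
[rnaj.be] — violates constraint (ii): syllable 1 onset /rn/ has 2 consonants (> 1) → not permitted
[jew] — σ1 onset /j/, coda /w/ ok → permitted
[nat.si] — σ1 onset /n/, coda /t/ ok; σ2 onset /s/, coda /∅/ ok → permitted
[ba.dit] — σ1 onset /b/, coda /∅/ ok; σ2 onset /d/, coda /t/ ok → permitted
[zo] — σ1 onset /z/, coda /∅/ ok → permitted
[wesk] — violates constraint (iv): syllable 1 coda /sk/ has 2 consonants (> 1) → not permitted
Permitted: [jew], [nat.si], [ba.dit], [zo] → 4.

4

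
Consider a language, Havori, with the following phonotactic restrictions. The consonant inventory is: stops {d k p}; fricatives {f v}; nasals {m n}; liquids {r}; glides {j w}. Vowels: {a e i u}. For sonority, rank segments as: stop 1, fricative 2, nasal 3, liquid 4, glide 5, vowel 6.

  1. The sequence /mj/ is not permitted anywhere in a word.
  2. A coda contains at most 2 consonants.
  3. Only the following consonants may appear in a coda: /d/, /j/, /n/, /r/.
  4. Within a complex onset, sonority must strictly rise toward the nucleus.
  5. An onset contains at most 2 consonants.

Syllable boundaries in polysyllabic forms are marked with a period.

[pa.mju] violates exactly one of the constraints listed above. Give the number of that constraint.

1

[pa.mju]: contains banned sequence /mj/.
This is a violation of constraint 1: "The sequence /mj/ is not permitted anywhere in a word."
The remaining constraints (2, 3, 4, 5) are satisfied.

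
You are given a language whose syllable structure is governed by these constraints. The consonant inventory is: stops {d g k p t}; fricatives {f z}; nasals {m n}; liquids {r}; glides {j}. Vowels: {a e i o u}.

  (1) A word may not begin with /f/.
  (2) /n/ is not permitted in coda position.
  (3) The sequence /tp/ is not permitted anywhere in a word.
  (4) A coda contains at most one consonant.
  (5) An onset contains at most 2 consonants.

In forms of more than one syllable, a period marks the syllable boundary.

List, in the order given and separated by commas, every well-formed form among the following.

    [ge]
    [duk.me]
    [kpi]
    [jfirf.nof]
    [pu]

[ge] — σ1 onset /g/, coda /∅/ ok → well-formed
[duk.me] — σ1 onset /d/, coda /k/ ok; σ2 onset /m/, coda /∅/ ok → well-formed
[kpi] — σ1 onset /kp/ (2C), coda /∅/ ok → well-formed
[jfirf.nof] — violates constraint 4: syllable 1 coda /rf/ has 2 consonants (> 1) → ill-formed
[pu] — σ1 onset /p/, coda /∅/ ok → well-formed

[ge], [duk.me], [kpi], [pu]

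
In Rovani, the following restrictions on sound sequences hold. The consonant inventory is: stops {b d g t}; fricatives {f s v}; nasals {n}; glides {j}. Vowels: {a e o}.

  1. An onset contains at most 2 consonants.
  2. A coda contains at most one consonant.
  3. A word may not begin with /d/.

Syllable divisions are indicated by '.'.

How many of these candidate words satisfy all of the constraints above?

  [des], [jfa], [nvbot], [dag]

[des] — violates constraint 3: word begins with /d/ → not permitted
[jfa] — σ1 onset /jf/ (2C), coda /∅/ ok → permitted
[nvbot] — violates constraint 1: syllable 1 onset /nvb/ has 3 consonants (> 2) → not permitted
[dag] — violates constraint 3: word begins with /d/ → not permitted
Permitted: [jfa] → 1.

1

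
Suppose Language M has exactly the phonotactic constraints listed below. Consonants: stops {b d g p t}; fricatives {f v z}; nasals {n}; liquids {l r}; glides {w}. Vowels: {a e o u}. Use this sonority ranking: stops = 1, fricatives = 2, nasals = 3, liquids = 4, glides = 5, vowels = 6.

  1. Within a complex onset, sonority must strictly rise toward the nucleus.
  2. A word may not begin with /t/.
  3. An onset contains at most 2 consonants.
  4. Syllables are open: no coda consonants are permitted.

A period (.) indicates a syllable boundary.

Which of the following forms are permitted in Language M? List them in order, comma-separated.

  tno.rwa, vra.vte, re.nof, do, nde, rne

do

tno.rwa — violates constraint 2: word begins with /t/ → not permitted
vra.vte — violates constraint 1: syllable 2 onset /vt/: /v/ (fricative, 2) → /t/ (stop, 1) does not rise → not permitted
re.nof — violates constraint 4: syllable 2 coda /f/ has 1 consonant (> 0) → not permitted
do — σ1 onset /d/, coda /∅/ ok → permitted
nde — violates constraint 1: syllable 1 onset /nd/: /n/ (nasal, 3) → /d/ (stop, 1) does not rise → not permitted
rne — violates constraint 1: syllable 1 onset /rn/: /r/ (liquid, 4) → /n/ (nasal, 3) does not rise → not permitted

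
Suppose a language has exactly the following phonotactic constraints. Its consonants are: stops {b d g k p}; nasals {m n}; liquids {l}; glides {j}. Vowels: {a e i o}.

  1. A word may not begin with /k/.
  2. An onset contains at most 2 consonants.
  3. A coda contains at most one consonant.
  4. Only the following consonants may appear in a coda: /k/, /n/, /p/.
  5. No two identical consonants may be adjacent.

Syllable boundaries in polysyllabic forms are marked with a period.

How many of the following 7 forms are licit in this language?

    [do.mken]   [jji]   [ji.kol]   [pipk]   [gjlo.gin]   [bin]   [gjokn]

[do.mken] — σ1 onset /d/, coda /∅/ ok; σ2 onset /mk/ (2C), coda /n/ ok → licit
[jji] — violates constraint 5: adjacent identical consonants /jj/ → illicit
[ji.kol] — violates constraint 4: syllable 2 coda contains /l/, which is not a licensed coda consonant → illicit
[pipk] — violates constraint 3: syllable 1 coda /pk/ has 2 consonants (> 1) → illicit
[gjlo.gin] — violates constraint 2: syllable 1 onset /gjl/ has 3 consonants (> 2) → illicit
[bin] — σ1 onset /b/, coda /n/ ok → licit
[gjokn] — violates constraint 3: syllable 1 coda /kn/ has 2 consonants (> 1) → illicit
Licit: [do.mken], [bin] → 2.

2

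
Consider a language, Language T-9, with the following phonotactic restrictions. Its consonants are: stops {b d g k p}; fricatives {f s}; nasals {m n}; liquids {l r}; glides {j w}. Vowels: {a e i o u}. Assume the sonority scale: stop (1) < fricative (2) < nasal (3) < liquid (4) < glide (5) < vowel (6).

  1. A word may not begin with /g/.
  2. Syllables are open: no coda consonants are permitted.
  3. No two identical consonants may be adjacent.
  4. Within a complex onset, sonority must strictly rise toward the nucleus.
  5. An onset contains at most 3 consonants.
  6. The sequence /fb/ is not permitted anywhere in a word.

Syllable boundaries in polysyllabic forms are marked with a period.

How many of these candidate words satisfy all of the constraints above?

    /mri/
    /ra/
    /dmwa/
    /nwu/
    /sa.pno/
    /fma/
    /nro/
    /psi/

8

/mri/ — σ1 onset /mr/ (3→4 rises), coda /∅/ ok → well-formed
/ra/ — σ1 onset /r/, coda /∅/ ok → well-formed
/dmwa/ — σ1 onset /dmw/ (1→3→5 rises), coda /∅/ ok → well-formed
/nwu/ — σ1 onset /nw/ (3→5 rises), coda /∅/ ok → well-formed
/sa.pno/ — σ1 onset /s/, coda /∅/ ok; σ2 onset /pn/ (1→3 rises), coda /∅/ ok → well-formed
/fma/ — σ1 onset /fm/ (2→3 rises), coda /∅/ ok → well-formed
/nro/ — σ1 onset /nr/ (3→4 rises), coda /∅/ ok → well-formed
/psi/ — σ1 onset /ps/ (1→2 rises), coda /∅/ ok → well-formed
Well-formed: /mri/, /ra/, /dmwa/, /nwu/, /sa.pno/, /fma/, /nro/, /psi/ → 8.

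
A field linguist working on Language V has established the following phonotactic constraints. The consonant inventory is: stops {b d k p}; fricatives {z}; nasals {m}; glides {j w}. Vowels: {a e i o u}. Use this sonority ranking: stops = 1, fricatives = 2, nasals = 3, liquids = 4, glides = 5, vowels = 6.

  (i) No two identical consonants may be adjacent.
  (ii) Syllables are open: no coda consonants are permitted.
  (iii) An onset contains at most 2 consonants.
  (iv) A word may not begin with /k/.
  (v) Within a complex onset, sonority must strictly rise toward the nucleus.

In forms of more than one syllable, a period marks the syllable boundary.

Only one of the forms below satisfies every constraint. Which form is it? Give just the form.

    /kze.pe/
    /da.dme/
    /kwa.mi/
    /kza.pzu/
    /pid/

/kze.pe/ — violates constraint (iv): word begins with /k/ → not permitted
/da.dme/ — σ1 onset /d/, coda /∅/ ok; σ2 onset /dm/ (1→3 rises), coda /∅/ ok → permitted
/kwa.mi/ — violates constraint (iv): word begins with /k/ → not permitted
/kza.pzu/ — violates constraint (iv): word begins with /k/ → not permitted
/pid/ — violates constraint (ii): syllable 1 coda /d/ has 1 consonant (> 0) → not permitted

/da.dme/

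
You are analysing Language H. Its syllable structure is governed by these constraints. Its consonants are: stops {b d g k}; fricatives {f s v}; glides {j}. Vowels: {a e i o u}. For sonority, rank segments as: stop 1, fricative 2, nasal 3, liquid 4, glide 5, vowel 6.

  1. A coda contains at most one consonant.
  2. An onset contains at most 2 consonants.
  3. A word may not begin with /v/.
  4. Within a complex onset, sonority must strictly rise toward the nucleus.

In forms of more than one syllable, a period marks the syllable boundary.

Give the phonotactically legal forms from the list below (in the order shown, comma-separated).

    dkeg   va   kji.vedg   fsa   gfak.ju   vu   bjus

dkeg — violates constraint 4: syllable 1 onset /dk/: /d/ (stop, 1) → /k/ (stop, 1) does not rise → phonotactically illegal
va — violates constraint 3: word begins with /v/ → phonotactically illegal
kji.vedg — violates constraint 1: syllable 2 coda /dg/ has 2 consonants (> 1) → phonotactically illegal
fsa — violates constraint 4: syllable 1 onset /fs/: /f/ (fricative, 2) → /s/ (fricative, 2) does not rise → phonotactically illegal
gfak.ju — σ1 onset /gf/ (1→2 rises), coda /k/ ok; σ2 onset /j/, coda /∅/ ok → phonotactically legal
vu — violates constraint 3: word begins with /v/ → phonotactically illegal
bjus — σ1 onset /bj/ (1→5 rises), coda /s/ ok → phonotactically legal

gfak.ju, bjus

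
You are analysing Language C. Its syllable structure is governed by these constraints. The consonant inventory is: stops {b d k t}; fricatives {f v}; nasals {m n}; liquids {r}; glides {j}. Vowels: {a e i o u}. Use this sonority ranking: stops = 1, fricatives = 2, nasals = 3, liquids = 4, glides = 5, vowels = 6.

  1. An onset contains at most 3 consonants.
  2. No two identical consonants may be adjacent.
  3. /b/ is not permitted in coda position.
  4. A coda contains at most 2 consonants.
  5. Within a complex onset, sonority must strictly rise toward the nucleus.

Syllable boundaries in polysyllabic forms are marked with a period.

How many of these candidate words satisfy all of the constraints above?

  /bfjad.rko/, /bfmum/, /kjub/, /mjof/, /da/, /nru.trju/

/bfjad.rko/ — violates constraint 5: syllable 2 onset /rk/: /r/ (liquid, 4) → /k/ (stop, 1) does not rise → phonotactically illegal
/bfmum/ — σ1 onset /bfm/ (1→2→3 rises), coda /m/ ok → phonotactically legal
/kjub/ — violates constraint 3: syllable 1 coda contains /b/ → phonotactically illegal
/mjof/ — σ1 onset /mj/ (3→5 rises), coda /f/ ok → phonotactically legal
/da/ — σ1 onset /d/, coda /∅/ ok → phonotactically legal
/nru.trju/ — σ1 onset /nr/ (3→4 rises), coda /∅/ ok; σ2 onset /trj/ (1→4→5 rises), coda /∅/ ok → phonotactically legal
Phonotactically legal: /bfmum/, /mjof/, /da/, /nru.trju/ → 4.

4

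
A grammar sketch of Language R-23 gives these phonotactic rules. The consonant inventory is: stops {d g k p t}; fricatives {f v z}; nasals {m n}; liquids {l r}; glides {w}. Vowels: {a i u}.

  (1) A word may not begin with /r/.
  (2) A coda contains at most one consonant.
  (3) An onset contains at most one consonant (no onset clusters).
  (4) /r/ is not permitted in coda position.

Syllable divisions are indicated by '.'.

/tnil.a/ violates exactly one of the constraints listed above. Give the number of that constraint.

3

/tnil.a/: syllable 1 onset /tn/ has 2 consonants (> 1).
This is a violation of constraint 3: "An onset contains at most one consonant (no onset clusters)."
The remaining constraints (1, 2, 4) are satisfied.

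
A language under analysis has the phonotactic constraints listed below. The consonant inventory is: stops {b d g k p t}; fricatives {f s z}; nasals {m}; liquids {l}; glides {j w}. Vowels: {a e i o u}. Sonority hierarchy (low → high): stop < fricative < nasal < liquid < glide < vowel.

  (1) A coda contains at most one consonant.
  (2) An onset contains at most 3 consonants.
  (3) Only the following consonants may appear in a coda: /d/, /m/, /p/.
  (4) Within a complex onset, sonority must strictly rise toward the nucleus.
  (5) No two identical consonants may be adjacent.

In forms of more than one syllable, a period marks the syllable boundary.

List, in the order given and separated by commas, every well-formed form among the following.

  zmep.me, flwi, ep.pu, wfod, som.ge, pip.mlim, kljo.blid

zmep.me, flwi, som.ge, pip.mlim, kljo.blid

zmep.me — σ1 onset /zm/ (2→3 rises), coda /p/ ok; σ2 onset /m/, coda /∅/ ok → well-formed
flwi — σ1 onset /flw/ (2→4→5 rises), coda /∅/ ok → well-formed
ep.pu — violates constraint 5: adjacent identical consonants /pp/ → ill-formed
wfod — violates constraint 4: syllable 1 onset /wf/: /w/ (glide, 5) → /f/ (fricative, 2) does not rise → ill-formed
som.ge — σ1 onset /s/, coda /m/ ok; σ2 onset /g/, coda /∅/ ok → well-formed
pip.mlim — σ1 onset /p/, coda /p/ ok; σ2 onset /ml/ (3→4 rises), coda /m/ ok → well-formed
kljo.blid — σ1 onset /klj/ (1→4→5 rises), coda /∅/ ok; σ2 onset /bl/ (1→4 rises), coda /d/ ok → well-formed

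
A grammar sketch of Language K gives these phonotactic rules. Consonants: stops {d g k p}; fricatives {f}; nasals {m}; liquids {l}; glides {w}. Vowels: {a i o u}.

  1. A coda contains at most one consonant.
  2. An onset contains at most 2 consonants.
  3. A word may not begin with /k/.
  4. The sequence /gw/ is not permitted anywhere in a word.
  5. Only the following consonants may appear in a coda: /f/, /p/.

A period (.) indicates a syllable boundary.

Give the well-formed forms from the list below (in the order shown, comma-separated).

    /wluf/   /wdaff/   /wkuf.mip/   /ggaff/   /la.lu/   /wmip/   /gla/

/wluf/ — σ1 onset /wl/ (2C), coda /f/ ok → well-formed
/wdaff/ — violates constraint 1: syllable 1 coda /ff/ has 2 consonants (> 1) → ill-formed
/wkuf.mip/ — σ1 onset /wk/ (2C), coda /f/ ok; σ2 onset /m/, coda /p/ ok → well-formed
/ggaff/ — violates constraint 1: syllable 1 coda /ff/ has 2 consonants (> 1) → ill-formed
/la.lu/ — σ1 onset /l/, coda /∅/ ok; σ2 onset /l/, coda /∅/ ok → well-formed
/wmip/ — σ1 onset /wm/ (2C), coda /p/ ok → well-formed
/gla/ — σ1 onset /gl/ (2C), coda /∅/ ok → well-formed

/wluf/, /wkuf.mip/, /la.lu/, /wmip/, /gla/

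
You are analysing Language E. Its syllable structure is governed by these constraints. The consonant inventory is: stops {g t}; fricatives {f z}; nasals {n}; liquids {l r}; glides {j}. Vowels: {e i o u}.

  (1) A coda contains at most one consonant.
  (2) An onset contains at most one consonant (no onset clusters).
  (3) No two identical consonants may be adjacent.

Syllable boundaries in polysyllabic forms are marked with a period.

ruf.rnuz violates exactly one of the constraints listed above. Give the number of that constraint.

2

ruf.rnuz: syllable 2 onset /rn/ has 2 consonants (> 1).
This is a violation of constraint 2: "An onset contains at most one consonant (no onset clusters)."
The remaining constraints (1, 3) are satisfied.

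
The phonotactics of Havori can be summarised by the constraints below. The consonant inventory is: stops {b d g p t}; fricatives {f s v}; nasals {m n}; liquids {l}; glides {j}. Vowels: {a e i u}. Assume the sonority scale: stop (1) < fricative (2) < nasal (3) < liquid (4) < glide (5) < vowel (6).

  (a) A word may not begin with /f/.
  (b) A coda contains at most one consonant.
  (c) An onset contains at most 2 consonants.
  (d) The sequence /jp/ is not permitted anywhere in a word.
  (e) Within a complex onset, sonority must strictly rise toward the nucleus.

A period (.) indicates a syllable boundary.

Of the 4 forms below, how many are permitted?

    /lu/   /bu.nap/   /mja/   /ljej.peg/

/lu/ — σ1 onset /l/, coda /∅/ ok → permitted
/bu.nap/ — σ1 onset /b/, coda /∅/ ok; σ2 onset /n/, coda /p/ ok → permitted
/mja/ — σ1 onset /mj/ (3→5 rises), coda /∅/ ok → permitted
/ljej.peg/ — violates constraint (d): contains banned sequence /jp/ → not permitted
Permitted: /lu/, /bu.nap/, /mja/ → 3.

3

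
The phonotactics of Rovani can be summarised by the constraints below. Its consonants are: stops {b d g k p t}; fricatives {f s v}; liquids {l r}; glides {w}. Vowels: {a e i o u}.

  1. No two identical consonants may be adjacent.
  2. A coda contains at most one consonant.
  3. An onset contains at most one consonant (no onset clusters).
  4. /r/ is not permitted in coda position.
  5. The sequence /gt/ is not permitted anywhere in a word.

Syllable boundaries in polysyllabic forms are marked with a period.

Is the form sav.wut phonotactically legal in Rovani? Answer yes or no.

yes

sav.wut — σ1 onset /s/, coda /v/ ok; σ2 onset /w/, coda /t/ ok → phonotactically legal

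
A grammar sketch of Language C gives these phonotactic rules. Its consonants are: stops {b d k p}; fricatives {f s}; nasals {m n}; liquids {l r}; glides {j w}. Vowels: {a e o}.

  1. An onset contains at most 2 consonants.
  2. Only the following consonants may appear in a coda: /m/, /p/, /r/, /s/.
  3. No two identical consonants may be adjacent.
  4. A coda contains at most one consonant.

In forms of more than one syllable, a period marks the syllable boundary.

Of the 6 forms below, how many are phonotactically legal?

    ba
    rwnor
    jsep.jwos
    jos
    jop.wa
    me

5

ba — σ1 onset /b/, coda /∅/ ok → phonotactically legal
rwnor — violates constraint 1: syllable 1 onset /rwn/ has 3 consonants (> 2) → phonotactically illegal
jsep.jwos — σ1 onset /js/ (2C), coda /p/ ok; σ2 onset /jw/ (2C), coda /s/ ok → phonotactically legal
jos — σ1 onset /j/, coda /s/ ok → phonotactically legal
jop.wa — σ1 onset /j/, coda /p/ ok; σ2 onset /w/, coda /∅/ ok → phonotactically legal
me — σ1 onset /m/, coda /∅/ ok → phonotactically legal
Phonotactically legal: ba, jsep.jwos, jos, jop.wa, me → 5.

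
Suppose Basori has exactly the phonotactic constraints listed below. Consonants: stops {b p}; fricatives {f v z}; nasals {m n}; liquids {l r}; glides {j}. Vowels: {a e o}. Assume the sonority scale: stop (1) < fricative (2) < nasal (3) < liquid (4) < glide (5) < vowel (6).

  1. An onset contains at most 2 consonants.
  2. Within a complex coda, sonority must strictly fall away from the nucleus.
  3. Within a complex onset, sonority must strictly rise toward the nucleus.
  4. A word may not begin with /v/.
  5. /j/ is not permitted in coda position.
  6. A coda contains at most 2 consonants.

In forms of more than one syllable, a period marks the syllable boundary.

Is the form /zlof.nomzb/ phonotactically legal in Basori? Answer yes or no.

/zlof.nomzb/ — violates constraint 6: syllable 2 coda /mzb/ has 3 consonants (> 2) → phonotactically illegal

no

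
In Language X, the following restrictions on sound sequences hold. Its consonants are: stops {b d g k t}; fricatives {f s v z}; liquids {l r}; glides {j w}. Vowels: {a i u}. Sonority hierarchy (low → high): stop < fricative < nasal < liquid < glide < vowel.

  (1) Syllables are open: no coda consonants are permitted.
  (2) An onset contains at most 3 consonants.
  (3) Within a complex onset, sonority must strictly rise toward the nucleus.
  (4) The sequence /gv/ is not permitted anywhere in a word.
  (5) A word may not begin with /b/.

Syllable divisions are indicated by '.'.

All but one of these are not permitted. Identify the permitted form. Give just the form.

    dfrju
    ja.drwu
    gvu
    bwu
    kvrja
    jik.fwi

dfrju — violates constraint 2: syllable 1 onset /dfrj/ has 4 consonants (> 3) → not permitted
ja.drwu — σ1 onset /j/, coda /∅/ ok; σ2 onset /drw/ (1→4→5 rises), coda /∅/ ok → permitted
gvu — violates constraint 4: contains banned sequence /gv/ → not permitted
bwu — violates constraint 5: word begins with /b/ → not permitted
kvrja — violates constraint 2: syllable 1 onset /kvrj/ has 4 consonants (> 3) → not permitted
jik.fwi — violates constraint 1: syllable 1 coda /k/ has 1 consonant (> 0) → not permitted

ja.drwu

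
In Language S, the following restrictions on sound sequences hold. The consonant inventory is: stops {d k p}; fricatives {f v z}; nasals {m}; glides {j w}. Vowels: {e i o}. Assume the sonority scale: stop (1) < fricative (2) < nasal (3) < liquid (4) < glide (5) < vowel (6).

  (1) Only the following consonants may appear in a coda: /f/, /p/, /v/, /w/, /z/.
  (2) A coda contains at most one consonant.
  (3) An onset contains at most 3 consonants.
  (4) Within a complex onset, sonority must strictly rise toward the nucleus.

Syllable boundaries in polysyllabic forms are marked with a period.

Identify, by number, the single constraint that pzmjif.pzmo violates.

3

pzmjif.pzmo: syllable 1 onset /pzmj/ has 4 consonants (> 3).
This is a violation of constraint 3: "An onset contains at most 3 consonants."
The remaining constraints (1, 2, 4) are satisfied.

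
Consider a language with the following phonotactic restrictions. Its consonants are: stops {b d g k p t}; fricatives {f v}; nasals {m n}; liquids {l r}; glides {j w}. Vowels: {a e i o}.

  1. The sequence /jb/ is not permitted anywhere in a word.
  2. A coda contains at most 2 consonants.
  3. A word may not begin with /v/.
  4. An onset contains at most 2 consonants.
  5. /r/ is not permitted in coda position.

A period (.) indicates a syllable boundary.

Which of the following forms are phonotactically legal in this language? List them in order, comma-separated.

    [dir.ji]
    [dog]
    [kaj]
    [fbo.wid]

[dog], [kaj], [fbo.wid]

[dir.ji] — violates constraint 5: syllable 1 coda contains /r/ → phonotactically illegal
[dog] — σ1 onset /d/, coda /g/ ok → phonotactically legal
[kaj] — σ1 onset /k/, coda /j/ ok → phonotactically legal
[fbo.wid] — σ1 onset /fb/ (2C), coda /∅/ ok; σ2 onset /w/, coda /d/ ok → phonotactically legal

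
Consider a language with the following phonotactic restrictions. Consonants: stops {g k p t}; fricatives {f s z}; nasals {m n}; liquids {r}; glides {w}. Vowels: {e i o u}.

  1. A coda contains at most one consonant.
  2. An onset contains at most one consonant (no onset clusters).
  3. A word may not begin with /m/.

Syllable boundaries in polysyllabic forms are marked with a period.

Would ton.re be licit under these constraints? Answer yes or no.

ton.re — σ1 onset /t/, coda /n/ ok; σ2 onset /r/, coda /∅/ ok → licit

yes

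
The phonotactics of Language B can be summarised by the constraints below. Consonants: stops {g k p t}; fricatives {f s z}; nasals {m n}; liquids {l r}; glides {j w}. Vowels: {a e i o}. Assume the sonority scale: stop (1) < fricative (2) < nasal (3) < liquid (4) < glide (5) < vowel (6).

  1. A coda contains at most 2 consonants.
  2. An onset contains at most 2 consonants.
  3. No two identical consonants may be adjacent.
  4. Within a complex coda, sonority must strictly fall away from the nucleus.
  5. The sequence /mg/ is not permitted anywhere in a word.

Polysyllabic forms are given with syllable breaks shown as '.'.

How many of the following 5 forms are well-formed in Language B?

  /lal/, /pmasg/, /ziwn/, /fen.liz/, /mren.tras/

5

/lal/ — σ1 onset /l/, coda /l/ ok → well-formed
/pmasg/ — σ1 onset /pm/ (2C), coda /sg/ (2→1 falls) ok → well-formed
/ziwn/ — σ1 onset /z/, coda /wn/ (5→3 falls) ok → well-formed
/fen.liz/ — σ1 onset /f/, coda /n/ ok; σ2 onset /l/, coda /z/ ok → well-formed
/mren.tras/ — σ1 onset /mr/ (2C), coda /n/ ok; σ2 onset /tr/ (2C), coda /s/ ok → well-formed
Well-formed: /lal/, /pmasg/, /ziwn/, /fen.liz/, /mren.tras/ → 5.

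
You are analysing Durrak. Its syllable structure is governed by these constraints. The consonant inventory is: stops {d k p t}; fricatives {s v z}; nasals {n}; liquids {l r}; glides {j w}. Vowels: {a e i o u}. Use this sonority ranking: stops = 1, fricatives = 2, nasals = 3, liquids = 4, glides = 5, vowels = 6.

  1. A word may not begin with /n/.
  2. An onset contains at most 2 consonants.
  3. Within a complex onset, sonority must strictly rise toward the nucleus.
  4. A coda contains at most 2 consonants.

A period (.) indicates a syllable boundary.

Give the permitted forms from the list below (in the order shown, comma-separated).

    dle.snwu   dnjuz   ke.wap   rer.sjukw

ke.wap, rer.sjukw

dle.snwu — violates constraint 2: syllable 2 onset /snw/ has 3 consonants (> 2) → not permitted
dnjuz — violates constraint 2: syllable 1 onset /dnj/ has 3 consonants (> 2) → not permitted
ke.wap — σ1 onset /k/, coda /∅/ ok; σ2 onset /w/, coda /p/ ok → permitted
rer.sjukw — σ1 onset /r/, coda /r/ ok; σ2 onset /sj/ (2→5 rises), coda /kw/ (2C) ok → permitted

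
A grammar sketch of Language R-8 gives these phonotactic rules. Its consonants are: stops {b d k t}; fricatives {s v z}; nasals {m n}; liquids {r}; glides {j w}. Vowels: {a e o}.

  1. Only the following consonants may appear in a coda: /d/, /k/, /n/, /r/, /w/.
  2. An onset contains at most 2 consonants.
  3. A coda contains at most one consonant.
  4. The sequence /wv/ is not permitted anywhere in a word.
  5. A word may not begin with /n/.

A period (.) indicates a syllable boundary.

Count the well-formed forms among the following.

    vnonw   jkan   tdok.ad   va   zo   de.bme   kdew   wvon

vnonw — violates constraint 3: syllable 1 coda /nw/ has 2 consonants (> 1) → ill-formed
jkan — σ1 onset /jk/ (2C), coda /n/ ok → well-formed
tdok.ad — σ1 onset /td/ (2C), coda /k/ ok; σ2 onset /∅/, coda /d/ ok → well-formed
va — σ1 onset /v/, coda /∅/ ok → well-formed
zo — σ1 onset /z/, coda /∅/ ok → well-formed
de.bme — σ1 onset /d/, coda /∅/ ok; σ2 onset /bm/ (2C), coda /∅/ ok → well-formed
kdew — σ1 onset /kd/ (2C), coda /w/ ok → well-formed
wvon — violates constraint 4: contains banned sequence /wv/ → ill-formed
Well-formed: jkan, tdok.ad, va, zo, de.bme, kdew → 6.

6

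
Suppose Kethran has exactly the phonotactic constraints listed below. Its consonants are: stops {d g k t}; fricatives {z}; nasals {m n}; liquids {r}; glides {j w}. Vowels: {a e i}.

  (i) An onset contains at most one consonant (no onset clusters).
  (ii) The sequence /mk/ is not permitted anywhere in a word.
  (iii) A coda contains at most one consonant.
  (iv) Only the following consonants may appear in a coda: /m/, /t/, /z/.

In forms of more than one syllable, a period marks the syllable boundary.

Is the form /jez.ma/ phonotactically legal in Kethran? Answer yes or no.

/jez.ma/ — σ1 onset /j/, coda /z/ ok; σ2 onset /m/, coda /∅/ ok → phonotactically legal

yes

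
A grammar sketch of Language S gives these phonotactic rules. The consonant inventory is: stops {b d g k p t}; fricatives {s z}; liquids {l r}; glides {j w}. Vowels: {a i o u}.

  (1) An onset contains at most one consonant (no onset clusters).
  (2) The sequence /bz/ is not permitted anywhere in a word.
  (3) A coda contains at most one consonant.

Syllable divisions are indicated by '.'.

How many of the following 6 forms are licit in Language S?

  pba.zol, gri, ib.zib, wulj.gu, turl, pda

pba.zol — violates constraint 1: syllable 1 onset /pb/ has 2 consonants (> 1) → illicit
gri — violates constraint 1: syllable 1 onset /gr/ has 2 consonants (> 1) → illicit
ib.zib — violates constraint 2: contains banned sequence /bz/ → illicit
wulj.gu — violates constraint 3: syllable 1 coda /lj/ has 2 consonants (> 1) → illicit
turl — violates constraint 3: syllable 1 coda /rl/ has 2 consonants (> 1) → illicit
pda — violates constraint 1: syllable 1 onset /pd/ has 2 consonants (> 1) → illicit
No form is licit → 0.

0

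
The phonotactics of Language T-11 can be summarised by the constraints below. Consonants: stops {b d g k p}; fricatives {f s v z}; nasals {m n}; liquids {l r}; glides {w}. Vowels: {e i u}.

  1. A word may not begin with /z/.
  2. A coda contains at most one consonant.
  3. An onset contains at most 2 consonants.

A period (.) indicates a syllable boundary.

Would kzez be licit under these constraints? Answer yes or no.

yes

kzez — σ1 onset /kz/ (2C), coda /z/ ok → licit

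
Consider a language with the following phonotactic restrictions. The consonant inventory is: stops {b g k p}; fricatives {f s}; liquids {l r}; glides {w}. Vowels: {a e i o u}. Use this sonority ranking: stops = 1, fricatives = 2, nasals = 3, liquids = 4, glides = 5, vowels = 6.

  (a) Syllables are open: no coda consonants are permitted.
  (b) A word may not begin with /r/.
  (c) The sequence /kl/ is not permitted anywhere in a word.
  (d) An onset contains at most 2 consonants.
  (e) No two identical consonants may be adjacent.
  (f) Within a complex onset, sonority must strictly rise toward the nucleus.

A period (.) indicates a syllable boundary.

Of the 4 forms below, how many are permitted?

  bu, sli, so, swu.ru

4

bu — σ1 onset /b/, coda /∅/ ok → permitted
sli — σ1 onset /sl/ (2→4 rises), coda /∅/ ok → permitted
so — σ1 onset /s/, coda /∅/ ok → permitted
swu.ru — σ1 onset /sw/ (2→5 rises), coda /∅/ ok; σ2 onset /r/, coda /∅/ ok → permitted
Permitted: bu, sli, so, swu.ru → 4.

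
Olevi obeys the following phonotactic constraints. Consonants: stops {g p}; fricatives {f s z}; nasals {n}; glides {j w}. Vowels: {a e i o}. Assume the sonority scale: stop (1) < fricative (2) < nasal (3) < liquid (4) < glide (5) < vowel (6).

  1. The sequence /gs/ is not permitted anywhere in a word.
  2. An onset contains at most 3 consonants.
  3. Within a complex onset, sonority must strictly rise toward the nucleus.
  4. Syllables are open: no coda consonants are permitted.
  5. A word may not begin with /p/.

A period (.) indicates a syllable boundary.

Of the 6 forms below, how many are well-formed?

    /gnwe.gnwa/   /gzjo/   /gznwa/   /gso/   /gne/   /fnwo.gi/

4

/gnwe.gnwa/ — σ1 onset /gnw/ (1→3→5 rises), coda /∅/ ok; σ2 onset /gnw/ (1→3→5 rises), coda /∅/ ok → well-formed
/gzjo/ — σ1 onset /gzj/ (1→2→5 rises), coda /∅/ ok → well-formed
/gznwa/ — violates constraint 2: syllable 1 onset /gznw/ has 4 consonants (> 3) → ill-formed
/gso/ — violates constraint 1: contains banned sequence /gs/ → ill-formed
/gne/ — σ1 onset /gn/ (1→3 rises), coda /∅/ ok → well-formed
/fnwo.gi/ — σ1 onset /fnw/ (2→3→5 rises), coda /∅/ ok; σ2 onset /g/, coda /∅/ ok → well-formed
Well-formed: /gnwe.gnwa/, /gzjo/, /gne/, /fnwo.gi/ → 4.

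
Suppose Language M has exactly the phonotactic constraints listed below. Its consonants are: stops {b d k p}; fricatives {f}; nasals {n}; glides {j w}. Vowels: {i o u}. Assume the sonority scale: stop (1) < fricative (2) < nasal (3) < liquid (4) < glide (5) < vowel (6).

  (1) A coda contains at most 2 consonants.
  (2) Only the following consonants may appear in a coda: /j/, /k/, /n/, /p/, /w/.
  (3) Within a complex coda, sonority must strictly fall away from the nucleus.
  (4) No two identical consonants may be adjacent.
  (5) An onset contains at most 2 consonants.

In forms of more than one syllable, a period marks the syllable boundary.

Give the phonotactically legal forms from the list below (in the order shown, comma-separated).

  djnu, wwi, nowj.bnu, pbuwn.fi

djnu — violates constraint 5: syllable 1 onset /djn/ has 3 consonants (> 2) → phonotactically illegal
wwi — violates constraint 4: adjacent identical consonants /ww/ → phonotactically illegal
nowj.bnu — violates constraint 3: syllable 1 coda /wj/: /w/ (glide, 5) → /j/ (glide, 5) does not fall → phonotactically illegal
pbuwn.fi — σ1 onset /pb/ (2C), coda /wn/ (5→3 falls) ok; σ2 onset /f/, coda /∅/ ok → phonotactically legal

pbuwn.fi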